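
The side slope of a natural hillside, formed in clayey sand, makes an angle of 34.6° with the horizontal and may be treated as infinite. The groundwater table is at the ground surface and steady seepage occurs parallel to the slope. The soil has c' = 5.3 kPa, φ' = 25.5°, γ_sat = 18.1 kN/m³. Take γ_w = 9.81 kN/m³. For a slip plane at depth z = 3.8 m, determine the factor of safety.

With seepage parallel to the slope and the water table at the surface, the effective normal stress on the slip plane uses the buoyant unit weight γ' = γ_sat − γ_w while the driving shear stress uses γ_sat:
FS = [c' + γ' z cos²β tanφ'] / [γ_sat z sinβ cosβ]
γ' = 18.1 − 9.81 = 8.29 kN/m³
Numerator = 5.3 + 8.29·3.8·cos²34.6°·tan25.5° = 5.3 + 8.29·3.8·0.6776·0.4770 = 15.481 kPa
Denominator = 18.1·3.8·sin34.6°·cos34.6° = 18.1·3.8·0.5678·0.8231 = 32.149 kPa
FS = 15.481 / 32.149 = 0.482

FS = 0.48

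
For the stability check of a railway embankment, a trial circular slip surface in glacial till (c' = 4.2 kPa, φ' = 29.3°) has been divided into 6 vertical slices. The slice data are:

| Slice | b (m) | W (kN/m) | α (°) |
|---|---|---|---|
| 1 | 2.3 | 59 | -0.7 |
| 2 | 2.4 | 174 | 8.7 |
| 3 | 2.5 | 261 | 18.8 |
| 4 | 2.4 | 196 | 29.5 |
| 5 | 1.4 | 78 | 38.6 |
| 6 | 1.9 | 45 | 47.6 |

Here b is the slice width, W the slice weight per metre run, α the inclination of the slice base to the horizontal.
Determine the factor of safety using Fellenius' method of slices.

FS = 1.66

Ordinary method of slices: FS = Σ[c'·Δl_i + (W_i cosα_i)·tanφ'] / Σ W_i sinα_i, with Δl_i = b_i / cosα_i.
Slice 1: Δl = 2.3/cos(-0.7°) = 2.300 m; N'_1 = 59·cos(-0.7°) = 59.0; c'Δl = 9.66; W sinα = -0.7
Slice 2: Δl = 2.4/cos8.7° = 2.428 m; N'_2 = 174·cos8.7° = 172.0; c'Δl = 10.20; W sinα = 26.3
Slice 3: Δl = 2.5/cos18.8° = 2.641 m; N'_3 = 261·cos18.8° = 247.1; c'Δl = 11.09; W sinα = 84.1
Slice 4: Δl = 2.4/cos29.5° = 2.757 m; N'_4 = 196·cos29.5° = 170.6; c'Δl = 11.58; W sinα = 96.5
Slice 5: Δl = 1.4/cos38.6° = 1.791 m; N'_5 = 78·cos38.6° = 61.0; c'Δl = 7.52; W sinα = 48.7
Slice 6: Δl = 1.9/cos47.6° = 2.818 m; N'_6 = 45·cos47.6° = 30.3; c'Δl = 11.83; W sinα = 33.2
Σc'Δl = 61.9 kN/m; ΣN' = 740.0 kN/m; ΣW sinα = 288.1 kN/m
Resisting = 61.9 + 740.0·tan29.3° = 61.9 + 415.2 = 477.1 kN/m
FS = 477.1 / 288.1 = 1.656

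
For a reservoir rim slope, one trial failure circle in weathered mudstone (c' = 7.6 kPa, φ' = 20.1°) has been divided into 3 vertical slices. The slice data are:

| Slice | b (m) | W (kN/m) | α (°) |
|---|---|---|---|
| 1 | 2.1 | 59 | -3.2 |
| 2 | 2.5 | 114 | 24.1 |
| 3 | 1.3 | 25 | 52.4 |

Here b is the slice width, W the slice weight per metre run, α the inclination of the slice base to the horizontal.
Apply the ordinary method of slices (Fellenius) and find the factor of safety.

FS = 1.87

Ordinary method of slices: FS = Σ[c'·Δl_i + (W_i cosα_i)·tanφ'] / Σ W_i sinα_i, with Δl_i = b_i / cosα_i.
Slice 1: Δl = 2.1/cos(-3.2°) = 2.103 m; N'_1 = 59·cos(-3.2°) = 58.9; c'Δl = 15.98; W sinα = -3.3
Slice 2: Δl = 2.5/cos24.1° = 2.739 m; N'_2 = 114·cos24.1° = 104.1; c'Δl = 20.81; W sinα = 46.5
Slice 3: Δl = 1.3/cos52.4° = 2.131 m; N'_3 = 25·cos52.4° = 15.3; c'Δl = 16.19; W sinα = 19.8
Σc'Δl = 53.0 kN/m; ΣN' = 178.2 kN/m; ΣW sinα = 63.1 kN/m
Resisting = 53.0 + 178.2·tan20.1° = 53.0 + 65.2 = 118.2 kN/m
FS = 118.2 / 63.1 = 1.875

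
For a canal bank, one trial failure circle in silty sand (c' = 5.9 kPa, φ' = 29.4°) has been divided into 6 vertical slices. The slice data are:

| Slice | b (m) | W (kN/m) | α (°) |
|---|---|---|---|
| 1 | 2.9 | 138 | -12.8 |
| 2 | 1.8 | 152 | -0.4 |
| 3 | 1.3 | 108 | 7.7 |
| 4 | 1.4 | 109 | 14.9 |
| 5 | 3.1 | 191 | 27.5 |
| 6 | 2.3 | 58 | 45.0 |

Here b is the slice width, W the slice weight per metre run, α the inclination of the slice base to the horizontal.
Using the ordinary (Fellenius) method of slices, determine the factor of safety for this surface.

Ordinary method of slices: FS = Σ[c'·Δl_i + (W_i cosα_i)·tanφ'] / Σ W_i sinα_i, with Δl_i = b_i / cosα_i.
Slice 1: Δl = 2.9/cos(-12.8°) = 2.974 m; N'_1 = 138·cos(-12.8°) = 134.6; c'Δl = 17.55; W sinα = -30.6
Slice 2: Δl = 1.8/cos(-0.4°) = 1.800 m; N'_2 = 152·cos(-0.4°) = 152.0; c'Δl = 10.62; W sinα = -1.1
Slice 3: Δl = 1.3/cos7.7° = 1.312 m; N'_3 = 108·cos7.7° = 107.0; c'Δl = 7.74; W sinα = 14.5
Slice 4: Δl = 1.4/cos14.9° = 1.449 m; N'_4 = 109·cos14.9° = 105.3; c'Δl = 8.55; W sinα = 28.0
Slice 5: Δl = 3.1/cos27.5° = 3.495 m; N'_5 = 191·cos27.5° = 169.4; c'Δl = 20.62; W sinα = 88.2
Slice 6: Δl = 2.3/cos45.0° = 3.253 m; N'_6 = 58·cos45.0° = 41.0; c'Δl = 19.19; W sinα = 41.0
Σc'Δl = 84.3 kN/m; ΣN' = 709.4 kN/m; ΣW sinα = 140.1 kN/m
Resisting = 84.3 + 709.4·tan29.4° = 84.3 + 399.7 = 484.0 kN/m
FS = 484.0 / 140.1 = 3.455

FS = 3.46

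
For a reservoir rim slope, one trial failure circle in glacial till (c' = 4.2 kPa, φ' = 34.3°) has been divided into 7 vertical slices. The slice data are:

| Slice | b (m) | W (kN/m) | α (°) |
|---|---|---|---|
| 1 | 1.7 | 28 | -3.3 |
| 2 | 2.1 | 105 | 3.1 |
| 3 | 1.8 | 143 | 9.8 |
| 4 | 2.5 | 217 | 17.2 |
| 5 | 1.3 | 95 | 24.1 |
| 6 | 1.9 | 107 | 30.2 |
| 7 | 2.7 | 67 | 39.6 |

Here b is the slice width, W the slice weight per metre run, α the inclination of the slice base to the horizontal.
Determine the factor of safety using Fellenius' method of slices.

Ordinary method of slices: FS = Σ[c'·Δl_i + (W_i cosα_i)·tanφ'] / Σ W_i sinα_i, with Δl_i = b_i / cosα_i.
Slice 1: Δl = 1.7/cos(-3.3°) = 1.703 m; N'_1 = 28·cos(-3.3°) = 28.0; c'Δl = 7.15; W sinα = -1.6
Slice 2: Δl = 2.1/cos3.1° = 2.103 m; N'_2 = 105·cos3.1° = 104.8; c'Δl = 8.83; W sinα = 5.7
Slice 3: Δl = 1.8/cos9.8° = 1.827 m; N'_3 = 143·cos9.8° = 140.9; c'Δl = 7.67; W sinα = 24.3
Slice 4: Δl = 2.5/cos17.2° = 2.617 m; N'_4 = 217·cos17.2° = 207.3; c'Δl = 10.99; W sinα = 64.2
Slice 5: Δl = 1.3/cos24.1° = 1.424 m; N'_5 = 95·cos24.1° = 86.7; c'Δl = 5.98; W sinα = 38.8
Slice 6: Δl = 1.9/cos30.2° = 2.198 m; N'_6 = 107·cos30.2° = 92.5; c'Δl = 9.23; W sinα = 53.8
Slice 7: Δl = 2.7/cos39.6° = 3.504 m; N'_7 = 67·cos39.6° = 51.6; c'Δl = 14.72; W sinα = 42.7
Σc'Δl = 64.6 kN/m; ΣN' = 711.8 kN/m; ΣW sinα = 227.9 kN/m
Resisting = 64.6 + 711.8·tan34.3° = 64.6 + 485.6 = 550.2 kN/m
FS = 550.2 / 227.9 = 2.414

FS = 2.41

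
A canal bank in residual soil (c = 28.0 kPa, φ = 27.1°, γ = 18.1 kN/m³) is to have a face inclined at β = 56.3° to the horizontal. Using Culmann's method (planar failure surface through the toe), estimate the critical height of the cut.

H_c = 36.06 m

Culmann's analysis gives the critical failure plane at α_cr = (β + φ)/2 = (56.3 + 27.1)/2 = 41.7°, and the critical height
H_c = (4c/γ) · sinβ cosφ / [1 − cos(β − φ)]
    = (4·28.0/18.1) · sin56.3°·cos27.1° / [1 − cos(29.2°)]
    = 6.188 · 0.8320·0.8902 / [1 − 0.8729]
    = 6.188 · 0.7406 / 0.1271
    = 36.06 m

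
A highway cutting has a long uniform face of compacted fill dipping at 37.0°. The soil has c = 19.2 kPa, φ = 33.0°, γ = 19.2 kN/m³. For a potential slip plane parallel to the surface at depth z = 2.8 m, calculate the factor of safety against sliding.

For an infinite slope with a slip plane parallel to the surface (no pore pressure): FS = [c + γz cos²β tanφ] / [γz sinβ cosβ].
γz = 19.2·2.8 = 53.76 kN/m²
Numerator = 19.2 + 53.76·cos²37.0°·tan33.0° = 19.2 + 53.76·0.6378·0.6494 = 41.468 kPa
Denominator = 53.76·sin37.0°·cos37.0° = 53.76·0.6018·0.7986 = 25.839 kPa
FS = 41.468 / 25.839 = 1.605

FS = 1.60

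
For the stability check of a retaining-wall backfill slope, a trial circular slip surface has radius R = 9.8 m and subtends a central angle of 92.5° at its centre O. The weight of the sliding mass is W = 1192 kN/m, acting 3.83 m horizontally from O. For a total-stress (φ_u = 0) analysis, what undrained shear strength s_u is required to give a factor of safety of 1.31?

s_u = 38.6 kPa

FS = s_u·L_a·R / (W·d), so s_u = FS·W·d / (L_a·R).
Arc length L_a = R·θ = 9.8·(92.5°·π/180) = 9.8·1.6144 = 15.82 m
s_u = 1.31·1192·3.83 / (15.82·9.8) = 5980.6 / 155.05 = 38.57 kPa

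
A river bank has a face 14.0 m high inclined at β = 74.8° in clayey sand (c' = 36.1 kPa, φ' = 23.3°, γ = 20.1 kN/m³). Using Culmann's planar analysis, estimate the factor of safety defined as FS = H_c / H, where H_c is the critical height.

FS = 1.20

H_c = (4c'/γ) · sinβ cosφ' / [1 − cos(β − φ')]
    = (4·36.1/20.1) · sin74.8°·cos23.3° / [1 − cos51.5°]
    = 7.184 · 0.8863 / 0.3775 = 16.87 m
FS = H_c / H = 16.87 / 14.0 = 1.205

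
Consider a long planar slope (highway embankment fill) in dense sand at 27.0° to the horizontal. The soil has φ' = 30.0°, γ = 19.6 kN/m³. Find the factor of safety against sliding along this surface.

FS = 1.13

For a dry cohesionless infinite slope the factor of safety is FS = tanφ' / tanβ.
FS = tan30.0° / tan27.0° = 0.5774 / 0.5095 = 1.133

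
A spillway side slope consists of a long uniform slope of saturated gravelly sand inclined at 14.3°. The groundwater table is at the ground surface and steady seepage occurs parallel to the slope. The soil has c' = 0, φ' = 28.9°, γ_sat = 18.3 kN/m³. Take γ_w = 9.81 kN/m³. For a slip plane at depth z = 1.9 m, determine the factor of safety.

With seepage parallel to the slope and the water table at the surface, the effective normal stress on the slip plane uses the buoyant unit weight γ' = γ_sat − γ_w while the driving shear stress uses γ_sat:
FS = [c' + γ' z cos²β tanφ'] / [γ_sat z sinβ cosβ]
(For c' = 0 this reduces to FS = (γ'/γ_sat)·tanφ'/tanβ.)
γ' = 18.3 − 9.81 = 8.49 kN/m³
Numerator = 0.0 + 8.49·1.9·cos²14.3°·tan28.9° = 0.0 + 8.49·1.9·0.9390·0.5520 = 8.362 kPa
Denominator = 18.3·1.9·sin14.3°·cos14.3° = 18.3·1.9·0.2470·0.9690 = 8.322 kPa
FS = 8.362 / 8.322 = 1.005

FS = 1.00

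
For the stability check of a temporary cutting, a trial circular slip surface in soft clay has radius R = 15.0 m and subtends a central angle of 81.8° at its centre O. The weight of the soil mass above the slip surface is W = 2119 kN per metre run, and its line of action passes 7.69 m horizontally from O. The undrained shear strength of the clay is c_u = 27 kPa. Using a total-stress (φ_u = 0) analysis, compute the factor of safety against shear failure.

Taking moments about the centre O, the resisting moment is provided by the undrained shear strength acting along the arc:
Arc length L_a = R·θ = 15.0·(81.8°·π/180) = 15.0·1.4277 = 21.42 m
M_R = c_u·L_a·R = 27·21.42·15.0 = 8673.2 kN·m/m
M_D = W·d = 2119·7.69 = 16295.1 kN·m/m
FS = M_R / M_D = 8673.2 / 16295.1 = 0.532

FS = 0.53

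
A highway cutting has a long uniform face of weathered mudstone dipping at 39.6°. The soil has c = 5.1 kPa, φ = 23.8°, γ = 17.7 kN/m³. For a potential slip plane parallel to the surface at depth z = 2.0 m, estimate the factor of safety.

For an infinite slope with a slip plane parallel to the surface (no pore pressure): FS = [c + γz cos²β tanφ] / [γz sinβ cosβ].
γz = 17.7·2.0 = 35.40 kN/m²
Numerator = 5.1 + 35.40·cos²39.6°·tan23.8° = 5.1 + 35.40·0.5937·0.4411 = 14.369 kPa
Denominator = 35.40·sin39.6°·cos39.6° = 35.40·0.6374·0.7705 = 17.386 kPa
FS = 14.369 / 17.386 = 0.826

FS = 0.83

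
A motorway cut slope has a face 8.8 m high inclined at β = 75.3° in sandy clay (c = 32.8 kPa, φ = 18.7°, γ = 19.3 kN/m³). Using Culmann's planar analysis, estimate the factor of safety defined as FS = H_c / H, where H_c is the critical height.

H_c = (4c/γ) · sinβ cosφ / [1 − cos(β − φ)]
    = (4·32.8/19.3) · sin75.3°·cos18.7° / [1 − cos56.6°]
    = 6.798 · 0.9162 / 0.4495 = 13.86 m
FS = H_c / H = 13.86 / 8.8 = 1.574

FS = 1.57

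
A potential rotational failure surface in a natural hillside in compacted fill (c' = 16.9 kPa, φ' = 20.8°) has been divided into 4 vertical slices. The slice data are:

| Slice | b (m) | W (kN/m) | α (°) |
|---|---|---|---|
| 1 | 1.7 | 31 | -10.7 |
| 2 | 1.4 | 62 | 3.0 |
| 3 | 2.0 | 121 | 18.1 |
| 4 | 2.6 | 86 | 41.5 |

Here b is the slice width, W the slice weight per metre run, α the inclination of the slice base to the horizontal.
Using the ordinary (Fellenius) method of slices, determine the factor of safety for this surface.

Ordinary method of slices: FS = Σ[c'·Δl_i + (W_i cosα_i)·tanφ'] / Σ W_i sinα_i, with Δl_i = b_i / cosα_i.
Slice 1: Δl = 1.7/cos(-10.7°) = 1.730 m; N'_1 = 31·cos(-10.7°) = 30.5; c'Δl = 29.24; W sinα = -5.8
Slice 2: Δl = 1.4/cos3.0° = 1.402 m; N'_2 = 62·cos3.0° = 61.9; c'Δl = 23.69; W sinα = 3.2
Slice 3: Δl = 2.0/cos18.1° = 2.104 m; N'_3 = 121·cos18.1° = 115.0; c'Δl = 35.56; W sinα = 37.6
Slice 4: Δl = 2.6/cos41.5° = 3.472 m; N'_4 = 86·cos41.5° = 64.4; c'Δl = 58.67; W sinα = 57.0
Σc'Δl = 147.2 kN/m; ΣN' = 271.8 kN/m; ΣW sinα = 92.1 kN/m
Resisting = 147.2 + 271.8·tan20.8° = 147.2 + 103.2 = 250.4 kN/m
FS = 250.4 / 92.1 = 2.720

FS = 2.72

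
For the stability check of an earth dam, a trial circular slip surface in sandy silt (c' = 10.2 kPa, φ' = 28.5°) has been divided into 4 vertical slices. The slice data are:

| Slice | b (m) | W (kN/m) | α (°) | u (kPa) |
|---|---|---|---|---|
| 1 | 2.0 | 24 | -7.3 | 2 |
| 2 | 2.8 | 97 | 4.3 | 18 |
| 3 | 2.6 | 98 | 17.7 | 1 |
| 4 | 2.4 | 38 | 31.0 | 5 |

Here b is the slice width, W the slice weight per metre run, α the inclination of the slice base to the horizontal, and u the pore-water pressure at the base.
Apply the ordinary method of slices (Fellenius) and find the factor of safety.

Ordinary method of slices: FS = Σ[c'·Δl_i + (W_i cosα_i − u_i·Δl_i)·tanφ'] / Σ W_i sinα_i, with Δl_i = b_i / cosα_i.
Slice 1: Δl = 2.0/cos(-7.3°) = 2.016 m; N'_1 = 24·cos(-7.3°) − 2·2.016 = 19.8; c'Δl = 20.57; W sinα = -3.0
Slice 2: Δl = 2.8/cos4.3° = 2.808 m; N'_2 = 97·cos4.3° − 18·2.808 = 46.2; c'Δl = 28.64; W sinα = 7.3
Slice 3: Δl = 2.6/cos17.7° = 2.729 m; N'_3 = 98·cos17.7° − 1·2.729 = 90.6; c'Δl = 27.84; W sinα = 29.8
Slice 4: Δl = 2.4/cos31.0° = 2.800 m; N'_4 = 38·cos31.0° − 5·2.800 = 18.6; c'Δl = 28.56; W sinα = 19.6
Σc'Δl = 105.6 kN/m; ΣN' = 175.2 kN/m; ΣW sinα = 53.6 kN/m
Resisting = 105.6 + 175.2·tan28.5° = 105.6 + 95.1 = 200.7 kN/m
FS = 200.7 / 53.6 = 3.745

FS = 3.75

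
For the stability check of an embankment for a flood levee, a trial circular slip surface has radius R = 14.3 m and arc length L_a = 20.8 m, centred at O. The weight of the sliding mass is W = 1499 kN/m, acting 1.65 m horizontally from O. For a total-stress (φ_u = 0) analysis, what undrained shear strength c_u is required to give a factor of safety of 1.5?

c_u = 12.5 kPa

FS = c_u·L_a·R / (W·d), so c_u = FS·W·d / (L_a·R).
c_u = 1.5·1499·1.65 / (20.80·14.3) = 3710.0 / 297.44 = 12.47 kPa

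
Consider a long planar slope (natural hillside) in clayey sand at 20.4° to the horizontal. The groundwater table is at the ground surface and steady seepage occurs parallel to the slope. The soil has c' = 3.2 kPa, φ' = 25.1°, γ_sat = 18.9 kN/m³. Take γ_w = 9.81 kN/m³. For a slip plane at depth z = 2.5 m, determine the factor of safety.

FS = 0.81

With seepage parallel to the slope and the water table at the surface, the effective normal stress on the slip plane uses the buoyant unit weight γ' = γ_sat − γ_w while the driving shear stress uses γ_sat:
FS = [c' + γ' z cos²β tanφ'] / [γ_sat z sinβ cosβ]
γ' = 18.9 − 9.81 = 9.09 kN/m³
Numerator = 3.2 + 9.09·2.5·cos²20.4°·tan25.1° = 3.2 + 9.09·2.5·0.8785·0.4684 = 12.552 kPa
Denominator = 18.9·2.5·sin20.4°·cos20.4° = 18.9·2.5·0.3486·0.9373 = 15.437 kPa
FS = 12.552 / 15.437 = 0.813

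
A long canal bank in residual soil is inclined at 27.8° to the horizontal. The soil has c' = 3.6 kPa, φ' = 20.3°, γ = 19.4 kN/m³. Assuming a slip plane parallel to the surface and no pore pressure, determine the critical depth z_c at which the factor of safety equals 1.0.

z_c = 1.51 m

Setting FS = 1.00 in FS = [c' + γz cos²β tanφ'] / [γz sinβ cosβ] and solving for z:
z = c' / [γ cosβ (FS·sinβ − cosβ·tanφ')]
  = 3.6 / [19.4·cos27.8°·(1.00·sin27.8° − cos27.8°·tan20.3°)]
  = 3.6 / [19.4·0.8846·(1.00·0.4664 − 0.8846·0.3699)]
  = 3.6 / 2.3883 = 1.507 m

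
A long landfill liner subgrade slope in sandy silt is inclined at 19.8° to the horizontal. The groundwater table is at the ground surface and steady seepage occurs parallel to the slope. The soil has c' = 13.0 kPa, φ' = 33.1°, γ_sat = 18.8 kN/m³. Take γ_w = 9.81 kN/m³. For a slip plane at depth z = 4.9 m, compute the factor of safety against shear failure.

FS = 1.31

With seepage parallel to the slope and the water table at the surface, the effective normal stress on the slip plane uses the buoyant unit weight γ' = γ_sat − γ_w while the driving shear stress uses γ_sat:
FS = [c' + γ' z cos²β tanφ'] / [γ_sat z sinβ cosβ]
γ' = 18.8 − 9.81 = 8.99 kN/m³
Numerator = 13.0 + 8.99·4.9·cos²19.8°·tan33.1° = 13.0 + 8.99·4.9·0.8853·0.6519 = 38.421 kPa
Denominator = 18.8·4.9·sin19.8°·cos19.8° = 18.8·4.9·0.3387·0.9409 = 29.360 kPa
FS = 38.421 / 29.360 = 1.309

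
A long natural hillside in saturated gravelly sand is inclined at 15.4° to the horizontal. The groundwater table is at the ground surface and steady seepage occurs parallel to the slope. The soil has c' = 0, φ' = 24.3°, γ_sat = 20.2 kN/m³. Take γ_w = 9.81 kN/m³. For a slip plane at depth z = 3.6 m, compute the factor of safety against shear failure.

With seepage parallel to the slope and the water table at the surface, the effective normal stress on the slip plane uses the buoyant unit weight γ' = γ_sat − γ_w while the driving shear stress uses γ_sat:
FS = [c' + γ' z cos²β tanφ'] / [γ_sat z sinβ cosβ]
(For c' = 0 this reduces to FS = (γ'/γ_sat)·tanφ'/tanβ.)
γ' = 20.2 − 9.81 = 10.39 kN/m³
Numerator = 0.0 + 10.39·3.6·cos²15.4°·tan24.3° = 0.0 + 10.39·3.6·0.9295·0.4515 = 15.698 kPa
Denominator = 20.2·3.6·sin15.4°·cos15.4° = 20.2·3.6·0.2656·0.9641 = 18.618 kPa
FS = 15.698 / 18.618 = 0.843

FS = 0.84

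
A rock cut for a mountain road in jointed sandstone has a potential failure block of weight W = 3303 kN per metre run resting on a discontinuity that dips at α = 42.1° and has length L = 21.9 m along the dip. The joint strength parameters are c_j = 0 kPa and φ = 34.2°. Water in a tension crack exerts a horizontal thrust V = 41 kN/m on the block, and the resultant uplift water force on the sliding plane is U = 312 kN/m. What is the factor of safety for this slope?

FS = 0.64

Resolving the block weight along and normal to the plane and applying the Mohr–Coulomb strength on the joint:
N' = W cosα − U − V sinα = 3303·cos42.1° − 312 − 41·sin42.1° = 2111.3 kN/m
Driving force T = W sinα + V cosα = 3303·sin42.1° + 41·cos42.1° = 2244.8 kN/m
Resisting force R = c_j·L + N'·tanφ = 0·21.9 + 2111.3·tan34.2° = 0.0 + 1434.8 = 1434.8 kN/m
FS = R / T = 1434.8 / 2244.8 = 0.639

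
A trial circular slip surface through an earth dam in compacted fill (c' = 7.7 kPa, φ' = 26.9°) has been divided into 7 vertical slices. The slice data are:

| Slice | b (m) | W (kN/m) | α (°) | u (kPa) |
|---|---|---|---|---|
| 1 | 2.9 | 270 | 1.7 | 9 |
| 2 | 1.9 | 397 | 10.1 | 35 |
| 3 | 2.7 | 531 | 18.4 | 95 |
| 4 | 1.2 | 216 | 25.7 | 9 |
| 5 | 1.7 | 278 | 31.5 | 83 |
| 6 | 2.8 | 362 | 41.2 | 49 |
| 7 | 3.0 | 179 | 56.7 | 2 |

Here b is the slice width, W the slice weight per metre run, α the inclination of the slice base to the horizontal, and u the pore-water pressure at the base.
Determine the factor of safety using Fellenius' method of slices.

Ordinary method of slices: FS = Σ[c'·Δl_i + (W_i cosα_i − u_i·Δl_i)·tanφ'] / Σ W_i sinα_i, with Δl_i = b_i / cosα_i.
Slice 1: Δl = 2.9/cos1.7° = 2.901 m; N'_1 = 270·cos1.7° − 9·2.901 = 243.8; c'Δl = 22.34; W sinα = 8.0
Slice 2: Δl = 1.9/cos10.1° = 1.930 m; N'_2 = 397·cos10.1° − 35·1.930 = 323.3; c'Δl = 14.86; W sinα = 69.6
Slice 3: Δl = 2.7/cos18.4° = 2.845 m; N'_3 = 531·cos18.4° − 95·2.845 = 233.5; c'Δl = 21.91; W sinα = 167.6
Slice 4: Δl = 1.2/cos25.7° = 1.332 m; N'_4 = 216·cos25.7° − 9·1.332 = 182.6; c'Δl = 10.25; W sinα = 93.7
Slice 5: Δl = 1.7/cos31.5° = 1.994 m; N'_5 = 278·cos31.5° − 83·1.994 = 71.5; c'Δl = 15.35; W sinα = 145.3
Slice 6: Δl = 2.8/cos41.2° = 3.721 m; N'_6 = 362·cos41.2° − 49·3.721 = 90.0; c'Δl = 28.65; W sinα = 238.4
Slice 7: Δl = 3.0/cos56.7° = 5.464 m; N'_7 = 179·cos56.7° − 2·5.464 = 87.3; c'Δl = 42.07; W sinα = 149.6
Σc'Δl = 155.4 kN/m; ΣN' = 1232.2 kN/m; ΣW sinα = 872.2 kN/m
Resisting = 155.4 + 1232.2·tan26.9° = 155.4 + 625.1 = 780.6 kN/m
FS = 780.6 / 872.2 = 0.895

FS = 0.89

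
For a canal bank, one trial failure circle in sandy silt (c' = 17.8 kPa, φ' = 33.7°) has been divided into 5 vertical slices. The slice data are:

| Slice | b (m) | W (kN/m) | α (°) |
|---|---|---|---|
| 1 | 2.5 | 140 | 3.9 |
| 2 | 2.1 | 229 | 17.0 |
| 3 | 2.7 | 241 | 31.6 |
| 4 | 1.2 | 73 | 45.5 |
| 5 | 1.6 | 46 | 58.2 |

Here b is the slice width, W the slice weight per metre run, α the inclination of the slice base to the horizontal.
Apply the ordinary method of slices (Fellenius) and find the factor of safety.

FS = 2.21

Ordinary method of slices: FS = Σ[c'·Δl_i + (W_i cosα_i)·tanφ'] / Σ W_i sinα_i, with Δl_i = b_i / cosα_i.
Slice 1: Δl = 2.5/cos3.9° = 2.506 m; N'_1 = 140·cos3.9° = 139.7; c'Δl = 44.60; W sinα = 9.5
Slice 2: Δl = 2.1/cos17.0° = 2.196 m; N'_2 = 229·cos17.0° = 219.0; c'Δl = 39.09; W sinα = 67.0
Slice 3: Δl = 2.7/cos31.6° = 3.170 m; N'_3 = 241·cos31.6° = 205.3; c'Δl = 56.43; W sinα = 126.3
Slice 4: Δl = 1.2/cos45.5° = 1.712 m; N'_4 = 73·cos45.5° = 51.2; c'Δl = 30.47; W sinα = 52.1
Slice 5: Δl = 1.6/cos58.2° = 3.036 m; N'_5 = 46·cos58.2° = 24.2; c'Δl = 54.05; W sinα = 39.1
Σc'Δl = 224.6 kN/m; ΣN' = 639.3 kN/m; ΣW sinα = 293.9 kN/m
Resisting = 224.6 + 639.3·tan33.7° = 224.6 + 426.4 = 651.0 kN/m
FS = 651.0 / 293.9 = 2.215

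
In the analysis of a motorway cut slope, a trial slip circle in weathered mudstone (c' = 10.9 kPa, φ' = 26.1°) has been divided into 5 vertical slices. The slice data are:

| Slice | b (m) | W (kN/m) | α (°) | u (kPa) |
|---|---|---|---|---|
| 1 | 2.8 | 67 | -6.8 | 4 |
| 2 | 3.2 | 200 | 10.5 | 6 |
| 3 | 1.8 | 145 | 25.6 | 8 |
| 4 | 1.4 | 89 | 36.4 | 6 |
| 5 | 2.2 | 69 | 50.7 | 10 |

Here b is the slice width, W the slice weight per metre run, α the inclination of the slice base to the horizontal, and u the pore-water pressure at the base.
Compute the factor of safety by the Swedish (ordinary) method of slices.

FS = 1.77

Ordinary method of slices: FS = Σ[c'·Δl_i + (W_i cosα_i − u_i·Δl_i)·tanφ'] / Σ W_i sinα_i, with Δl_i = b_i / cosα_i.
Slice 1: Δl = 2.8/cos(-6.8°) = 2.820 m; N'_1 = 67·cos(-6.8°) − 4·2.820 = 55.2; c'Δl = 30.74; W sinα = -7.9
Slice 2: Δl = 3.2/cos10.5° = 3.254 m; N'_2 = 200·cos10.5° − 6·3.254 = 177.1; c'Δl = 35.47; W sinα = 36.4
Slice 3: Δl = 1.8/cos25.6° = 1.996 m; N'_3 = 145·cos25.6° − 8·1.996 = 114.8; c'Δl = 21.76; W sinα = 62.7
Slice 4: Δl = 1.4/cos36.4° = 1.739 m; N'_4 = 89·cos36.4° − 6·1.739 = 61.2; c'Δl = 18.96; W sinα = 52.8
Slice 5: Δl = 2.2/cos50.7° = 3.473 m; N'_5 = 69·cos50.7° − 10·3.473 = 9.0; c'Δl = 37.86; W sinα = 53.4
Σc'Δl = 144.8 kN/m; ΣN' = 417.3 kN/m; ΣW sinα = 197.4 kN/m
Resisting = 144.8 + 417.3·tan26.1° = 144.8 + 204.5 = 349.2 kN/m
FS = 349.2 / 197.4 = 1.769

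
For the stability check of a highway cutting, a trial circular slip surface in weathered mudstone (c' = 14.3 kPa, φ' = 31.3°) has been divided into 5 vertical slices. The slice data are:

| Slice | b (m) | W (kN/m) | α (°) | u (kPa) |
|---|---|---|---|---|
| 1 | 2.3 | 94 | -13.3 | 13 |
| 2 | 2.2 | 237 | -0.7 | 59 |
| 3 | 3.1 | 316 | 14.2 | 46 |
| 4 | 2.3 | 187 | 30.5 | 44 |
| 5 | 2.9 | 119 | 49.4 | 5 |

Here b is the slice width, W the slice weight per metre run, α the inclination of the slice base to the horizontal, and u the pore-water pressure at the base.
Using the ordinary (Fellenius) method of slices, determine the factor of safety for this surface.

Ordinary method of slices: FS = Σ[c'·Δl_i + (W_i cosα_i − u_i·Δl_i)·tanφ'] / Σ W_i sinα_i, with Δl_i = b_i / cosα_i.
Slice 1: Δl = 2.3/cos(-13.3°) = 2.363 m; N'_1 = 94·cos(-13.3°) − 13·2.363 = 60.8; c'Δl = 33.80; W sinα = -21.6
Slice 2: Δl = 2.2/cos(-0.7°) = 2.200 m; N'_2 = 237·cos(-0.7°) − 59·2.200 = 107.2; c'Δl = 31.46; W sinα = -2.9
Slice 3: Δl = 3.1/cos14.2° = 3.198 m; N'_3 = 316·cos14.2° − 46·3.198 = 159.3; c'Δl = 45.73; W sinα = 77.5
Slice 4: Δl = 2.3/cos30.5° = 2.669 m; N'_4 = 187·cos30.5° − 44·2.669 = 43.7; c'Δl = 38.17; W sinα = 94.9
Slice 5: Δl = 2.9/cos49.4° = 4.456 m; N'_5 = 119·cos49.4° − 5·4.456 = 55.2; c'Δl = 63.72; W sinα = 90.4
Σc'Δl = 212.9 kN/m; ΣN' = 426.0 kN/m; ΣW sinα = 238.3 kN/m
Resisting = 212.9 + 426.0·tan31.3° = 212.9 + 259.0 = 471.9 kN/m
FS = 471.9 / 238.3 = 1.981

FS = 1.98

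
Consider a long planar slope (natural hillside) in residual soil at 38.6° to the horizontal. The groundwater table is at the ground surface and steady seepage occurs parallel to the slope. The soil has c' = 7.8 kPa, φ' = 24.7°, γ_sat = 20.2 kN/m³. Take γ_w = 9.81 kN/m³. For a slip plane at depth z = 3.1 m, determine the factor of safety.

FS = 0.55

With seepage parallel to the slope and the water table at the surface, the effective normal stress on the slip plane uses the buoyant unit weight γ' = γ_sat − γ_w while the driving shear stress uses γ_sat:
FS = [c' + γ' z cos²β tanφ'] / [γ_sat z sinβ cosβ]
γ' = 20.2 − 9.81 = 10.39 kN/m³
Numerator = 7.8 + 10.39·3.1·cos²38.6°·tan24.7° = 7.8 + 10.39·3.1·0.6108·0.4599 = 16.848 kPa
Denominator = 20.2·3.1·sin38.6°·cos38.6° = 20.2·3.1·0.6239·0.7815 = 30.532 kPa
FS = 16.848 / 30.532 = 0.552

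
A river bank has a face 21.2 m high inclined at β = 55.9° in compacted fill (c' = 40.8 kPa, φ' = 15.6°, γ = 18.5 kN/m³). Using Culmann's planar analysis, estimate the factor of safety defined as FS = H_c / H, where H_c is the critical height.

H_c = (4c'/γ) · sinβ cosφ' / [1 − cos(β − φ')]
    = (4·40.8/18.5) · sin55.9°·cos15.6° / [1 − cos40.3°]
    = 8.822 · 0.7976 / 0.2373 = 29.65 m
FS = H_c / H = 29.65 / 21.2 = 1.398

FS = 1.40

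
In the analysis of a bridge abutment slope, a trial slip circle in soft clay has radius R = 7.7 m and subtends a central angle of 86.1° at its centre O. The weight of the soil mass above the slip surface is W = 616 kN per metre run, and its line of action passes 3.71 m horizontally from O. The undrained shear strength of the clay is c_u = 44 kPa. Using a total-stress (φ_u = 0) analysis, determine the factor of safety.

FS = 1.72

Taking moments about the centre O, the resisting moment is provided by the undrained shear strength acting along the arc:
Arc length L_a = R·θ = 7.7·(86.1°·π/180) = 7.7·1.5027 = 11.57 m
M_R = c_u·L_a·R = 44·11.57·7.7 = 3920.3 kN·m/m
M_D = W·d = 616·3.71 = 2285.4 kN·m/m
FS = M_R / M_D = 3920.3 / 2285.4 = 1.715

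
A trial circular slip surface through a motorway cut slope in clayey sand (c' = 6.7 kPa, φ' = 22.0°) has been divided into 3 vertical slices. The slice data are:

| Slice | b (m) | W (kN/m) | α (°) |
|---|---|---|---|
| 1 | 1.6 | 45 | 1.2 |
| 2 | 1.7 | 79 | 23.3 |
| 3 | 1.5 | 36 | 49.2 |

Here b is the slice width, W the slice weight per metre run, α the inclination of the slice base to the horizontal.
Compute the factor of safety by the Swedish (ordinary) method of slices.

FS = 1.61

Ordinary method of slices: FS = Σ[c'·Δl_i + (W_i cosα_i)·tanφ'] / Σ W_i sinα_i, with Δl_i = b_i / cosα_i.
Slice 1: Δl = 1.6/cos1.2° = 1.600 m; N'_1 = 45·cos1.2° = 45.0; c'Δl = 10.72; W sinα = 0.9
Slice 2: Δl = 1.7/cos23.3° = 1.851 m; N'_2 = 79·cos23.3° = 72.6; c'Δl = 12.40; W sinα = 31.2
Slice 3: Δl = 1.5/cos49.2° = 2.296 m; N'_3 = 36·cos49.2° = 23.5; c'Δl = 15.38; W sinα = 27.3
Σc'Δl = 38.5 kN/m; ΣN' = 141.1 kN/m; ΣW sinα = 59.4 kN/m
Resisting = 38.5 + 141.1·tan22.0° = 38.5 + 57.0 = 95.5 kN/m
FS = 95.5 / 59.4 = 1.607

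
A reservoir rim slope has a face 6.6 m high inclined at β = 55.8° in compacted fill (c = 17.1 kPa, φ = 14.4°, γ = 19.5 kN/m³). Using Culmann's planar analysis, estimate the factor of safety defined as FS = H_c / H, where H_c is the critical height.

H_c = (4c/γ) · sinβ cosφ / [1 − cos(β − φ)]
    = (4·17.1/19.5) · sin55.8°·cos14.4° / [1 − cos41.4°]
    = 3.508 · 0.8011 / 0.2499 = 11.24 m
FS = H_c / H = 11.24 / 6.6 = 1.704

FS = 1.70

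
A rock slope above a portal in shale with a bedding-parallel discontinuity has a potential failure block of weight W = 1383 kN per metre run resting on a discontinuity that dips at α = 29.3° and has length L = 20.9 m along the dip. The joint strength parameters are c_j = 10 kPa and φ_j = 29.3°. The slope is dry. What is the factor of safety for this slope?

Resolving the block weight along and normal to the plane and applying the Mohr–Coulomb strength on the joint:
N' = W cosα = 1383·cos29.3° = 1206.1 kN/m
Driving force T = W sinα = 1383·sin29.3° = 676.8 kN/m
Resisting force R = c_j·L + N'·tanφ_j = 10·20.9 + 1206.1·tan29.3° = 209.0 + 676.8 = 885.8 kN/m
FS = R / T = 885.8 / 676.8 = 1.309

FS = 1.31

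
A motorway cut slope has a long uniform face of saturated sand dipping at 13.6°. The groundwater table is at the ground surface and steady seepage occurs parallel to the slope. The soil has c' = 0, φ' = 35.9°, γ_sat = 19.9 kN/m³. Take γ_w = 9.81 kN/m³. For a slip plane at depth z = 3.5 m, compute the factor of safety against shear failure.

FS = 1.52

With seepage parallel to the slope and the water table at the surface, the effective normal stress on the slip plane uses the buoyant unit weight γ' = γ_sat − γ_w while the driving shear stress uses γ_sat:
FS = [c' + γ' z cos²β tanφ'] / [γ_sat z sinβ cosβ]
(For c' = 0 this reduces to FS = (γ'/γ_sat)·tanφ'/tanβ.)
γ' = 19.9 − 9.81 = 10.09 kN/m³
Numerator = 0.0 + 10.09·3.5·cos²13.6°·tan35.9° = 0.0 + 10.09·3.5·0.9447·0.7239 = 24.150 kPa
Denominator = 19.9·3.5·sin13.6°·cos13.6° = 19.9·3.5·0.2351·0.9720 = 15.918 kPa
FS = 24.150 / 15.918 = 1.517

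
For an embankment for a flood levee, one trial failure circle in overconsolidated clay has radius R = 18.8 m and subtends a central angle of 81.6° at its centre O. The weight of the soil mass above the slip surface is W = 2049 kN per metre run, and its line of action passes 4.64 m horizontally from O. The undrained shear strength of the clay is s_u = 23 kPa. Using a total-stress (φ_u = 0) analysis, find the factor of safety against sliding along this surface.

FS = 1.22

Taking moments about the centre O, the resisting moment is provided by the undrained shear strength acting along the arc:
Arc length L_a = R·θ = 18.8·(81.6°·π/180) = 18.8·1.4242 = 26.77 m
M_R = s_u·L_a·R = 23·26.77·18.8 = 11577.4 kN·m/m
M_D = W·d = 2049·4.64 = 9507.4 kN·m/m
FS = M_R / M_D = 11577.4 / 9507.4 = 1.218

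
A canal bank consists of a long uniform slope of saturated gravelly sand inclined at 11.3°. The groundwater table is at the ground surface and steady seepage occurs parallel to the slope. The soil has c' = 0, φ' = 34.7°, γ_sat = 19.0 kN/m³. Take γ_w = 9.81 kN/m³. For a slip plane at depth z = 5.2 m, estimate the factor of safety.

FS = 1.68

With seepage parallel to the slope and the water table at the surface, the effective normal stress on the slip plane uses the buoyant unit weight γ' = γ_sat − γ_w while the driving shear stress uses γ_sat:
FS = [c' + γ' z cos²β tanφ'] / [γ_sat z sinβ cosβ]
(For c' = 0 this reduces to FS = (γ'/γ_sat)·tanφ'/tanβ.)
γ' = 19.0 − 9.81 = 9.19 kN/m³
Numerator = 0.0 + 9.19·5.2·cos²11.3°·tan34.7° = 0.0 + 9.19·5.2·0.9616·0.6924 = 31.819 kPa
Denominator = 19.0·5.2·sin11.3°·cos11.3° = 19.0·5.2·0.1959·0.9806 = 18.984 kPa
FS = 31.819 / 18.984 = 1.676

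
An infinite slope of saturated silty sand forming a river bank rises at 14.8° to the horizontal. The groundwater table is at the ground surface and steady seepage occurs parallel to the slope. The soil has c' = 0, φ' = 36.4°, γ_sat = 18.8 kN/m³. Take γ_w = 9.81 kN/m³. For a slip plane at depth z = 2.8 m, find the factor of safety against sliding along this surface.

With seepage parallel to the slope and the water table at the surface, the effective normal stress on the slip plane uses the buoyant unit weight γ' = γ_sat − γ_w while the driving shear stress uses γ_sat:
FS = [c' + γ' z cos²β tanφ'] / [γ_sat z sinβ cosβ]
(For c' = 0 this reduces to FS = (γ'/γ_sat)·tanφ'/tanβ.)
γ' = 18.8 − 9.81 = 8.99 kN/m³
Numerator = 0.0 + 8.99·2.8·cos²14.8°·tan36.4° = 0.0 + 8.99·2.8·0.9347·0.7373 = 17.347 kPa
Denominator = 18.8·2.8·sin14.8°·cos14.8° = 18.8·2.8·0.2554·0.9668 = 13.001 kPa
FS = 17.347 / 13.001 = 1.334

FS = 1.33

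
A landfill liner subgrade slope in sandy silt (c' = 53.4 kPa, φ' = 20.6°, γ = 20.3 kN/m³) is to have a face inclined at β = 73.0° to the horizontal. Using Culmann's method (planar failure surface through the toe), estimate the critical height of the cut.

Culmann's analysis gives the critical failure plane at α_cr = (β + φ')/2 = (73.0 + 20.6)/2 = 46.8°, and the critical height
H_c = (4c'/γ) · sinβ cosφ' / [1 − cos(β − φ')]
    = (4·53.4/20.3) · sin73.0°·cos20.6° / [1 − cos(52.4°)]
    = 10.522 · 0.9563·0.9361 / [1 − 0.6101]
    = 10.522 · 0.8952 / 0.3899
    = 24.16 m

H_c = 24.16 m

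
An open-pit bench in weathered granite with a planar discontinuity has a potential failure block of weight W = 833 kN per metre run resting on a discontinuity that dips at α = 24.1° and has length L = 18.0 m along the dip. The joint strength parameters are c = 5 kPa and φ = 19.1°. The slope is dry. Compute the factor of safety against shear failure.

Resolving the block weight along and normal to the plane and applying the Mohr–Coulomb strength on the joint:
N' = W cosα = 833·cos24.1° = 760.4 kN/m
Driving force T = W sinα = 833·sin24.1° = 340.1 kN/m
Resisting force R = c·L + N'·tanφ = 5·18.0 + 760.4·tan19.1° = 90.0 + 263.3 = 353.3 kN/m
FS = R / T = 353.3 / 340.1 = 1.039

FS = 1.04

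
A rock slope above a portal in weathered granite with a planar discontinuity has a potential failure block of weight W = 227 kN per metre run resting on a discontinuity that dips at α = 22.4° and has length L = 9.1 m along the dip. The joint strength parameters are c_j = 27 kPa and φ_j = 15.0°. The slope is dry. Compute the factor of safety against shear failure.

FS = 3.49

Resolving the block weight along and normal to the plane and applying the Mohr–Coulomb strength on the joint:
N' = W cosα = 227·cos22.4° = 209.9 kN/m
Driving force T = W sinα = 227·sin22.4° = 86.5 kN/m
Resisting force R = c_j·L + N'·tanφ_j = 27·9.1 + 209.9·tan15.0° = 245.7 + 56.2 = 301.9 kN/m
FS = R / T = 301.9 / 86.5 = 3.490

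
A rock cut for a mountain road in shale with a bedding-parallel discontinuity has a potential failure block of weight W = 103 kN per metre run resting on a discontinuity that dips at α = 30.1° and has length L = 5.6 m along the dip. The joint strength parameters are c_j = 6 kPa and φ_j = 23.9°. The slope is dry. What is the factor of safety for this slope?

Resolving the block weight along and normal to the plane and applying the Mohr–Coulomb strength on the joint:
N' = W cosα = 103·cos30.1° = 89.1 kN/m
Driving force T = W sinα = 103·sin30.1° = 51.7 kN/m
Resisting force R = c_j·L + N'·tanφ_j = 6·5.6 + 89.1·tan23.9° = 33.6 + 39.5 = 73.1 kN/m
FS = R / T = 73.1 / 51.7 = 1.415

FS = 1.41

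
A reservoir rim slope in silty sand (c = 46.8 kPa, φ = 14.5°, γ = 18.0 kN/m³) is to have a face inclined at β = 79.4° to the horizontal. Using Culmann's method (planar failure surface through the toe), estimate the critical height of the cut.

Culmann's analysis gives the critical failure plane at α_cr = (β + φ)/2 = (79.4 + 14.5)/2 = 47.0°, and the critical height
H_c = (4c/γ) · sinβ cosφ / [1 − cos(β − φ)]
    = (4·46.8/18.0) · sin79.4°·cos14.5° / [1 − cos(64.9°)]
    = 10.400 · 0.9829·0.9681 / [1 − 0.4242]
    = 10.400 · 0.9516 / 0.5758
    = 17.19 m

H_c = 17.19 m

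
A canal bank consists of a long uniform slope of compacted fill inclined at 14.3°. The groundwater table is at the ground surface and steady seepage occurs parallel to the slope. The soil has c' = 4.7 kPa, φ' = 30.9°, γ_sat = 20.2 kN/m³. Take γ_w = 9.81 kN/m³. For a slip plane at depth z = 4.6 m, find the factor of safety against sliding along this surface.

With seepage parallel to the slope and the water table at the surface, the effective normal stress on the slip plane uses the buoyant unit weight γ' = γ_sat − γ_w while the driving shear stress uses γ_sat:
FS = [c' + γ' z cos²β tanφ'] / [γ_sat z sinβ cosβ]
γ' = 20.2 − 9.81 = 10.39 kN/m³
Numerator = 4.7 + 10.39·4.6·cos²14.3°·tan30.9° = 4.7 + 10.39·4.6·0.9390·0.5985 = 31.559 kPa
Denominator = 20.2·4.6·sin14.3°·cos14.3° = 20.2·4.6·0.2470·0.9690 = 22.240 kPa
FS = 31.559 / 22.240 = 1.419

FS = 1.42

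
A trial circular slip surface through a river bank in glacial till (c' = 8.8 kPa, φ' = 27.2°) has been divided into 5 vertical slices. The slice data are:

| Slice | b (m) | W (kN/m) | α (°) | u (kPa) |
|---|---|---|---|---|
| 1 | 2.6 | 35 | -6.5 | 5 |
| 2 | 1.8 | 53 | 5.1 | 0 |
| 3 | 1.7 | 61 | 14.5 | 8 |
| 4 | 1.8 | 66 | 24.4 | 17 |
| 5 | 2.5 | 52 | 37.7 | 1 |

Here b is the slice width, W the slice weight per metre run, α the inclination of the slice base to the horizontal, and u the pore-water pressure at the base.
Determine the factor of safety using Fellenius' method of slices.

Ordinary method of slices: FS = Σ[c'·Δl_i + (W_i cosα_i − u_i·Δl_i)·tanφ'] / Σ W_i sinα_i, with Δl_i = b_i / cosα_i.
Slice 1: Δl = 2.6/cos(-6.5°) = 2.617 m; N'_1 = 35·cos(-6.5°) − 5·2.617 = 21.7; c'Δl = 23.03; W sinα = -4.0
Slice 2: Δl = 1.8/cos5.1° = 1.807 m; N'_2 = 53·cos5.1° − 0·1.807 = 52.8; c'Δl = 15.90; W sinα = 4.7
Slice 3: Δl = 1.7/cos14.5° = 1.756 m; N'_3 = 61·cos14.5° − 8·1.756 = 45.0; c'Δl = 15.45; W sinα = 15.3
Slice 4: Δl = 1.8/cos24.4° = 1.977 m; N'_4 = 66·cos24.4° − 17·1.977 = 26.5; c'Δl = 17.39; W sinα = 27.3
Slice 5: Δl = 2.5/cos37.7° = 3.160 m; N'_5 = 52·cos37.7° − 1·3.160 = 38.0; c'Δl = 27.81; W sinα = 31.8
Σc'Δl = 99.6 kN/m; ΣN' = 184.0 kN/m; ΣW sinα = 75.1 kN/m
Resisting = 99.6 + 184.0·tan27.2° = 99.6 + 94.6 = 194.1 kN/m
FS = 194.1 / 75.1 = 2.585

FS = 2.59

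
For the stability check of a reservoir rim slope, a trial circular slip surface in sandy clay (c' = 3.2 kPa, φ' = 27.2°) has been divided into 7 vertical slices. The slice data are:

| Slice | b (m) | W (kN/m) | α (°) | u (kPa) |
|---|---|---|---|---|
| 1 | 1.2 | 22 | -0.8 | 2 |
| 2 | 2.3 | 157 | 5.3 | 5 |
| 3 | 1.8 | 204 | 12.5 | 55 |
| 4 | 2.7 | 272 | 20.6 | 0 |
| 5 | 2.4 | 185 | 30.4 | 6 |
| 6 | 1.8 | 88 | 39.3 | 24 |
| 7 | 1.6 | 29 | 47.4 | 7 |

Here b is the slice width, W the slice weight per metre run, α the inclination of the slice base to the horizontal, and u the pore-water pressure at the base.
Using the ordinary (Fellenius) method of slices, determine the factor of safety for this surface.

FS = 1.22

Ordinary method of slices: FS = Σ[c'·Δl_i + (W_i cosα_i − u_i·Δl_i)·tanφ'] / Σ W_i sinα_i, with Δl_i = b_i / cosα_i.
Slice 1: Δl = 1.2/cos(-0.8°) = 1.200 m; N'_1 = 22·cos(-0.8°) − 2·1.200 = 19.6; c'Δl = 3.84; W sinα = -0.3
Slice 2: Δl = 2.3/cos5.3° = 2.310 m; N'_2 = 157·cos5.3° − 5·2.310 = 144.8; c'Δl = 7.39; W sinα = 14.5
Slice 3: Δl = 1.8/cos12.5° = 1.844 m; N'_3 = 204·cos12.5° − 55·1.844 = 97.8; c'Δl = 5.90; W sinα = 44.2
Slice 4: Δl = 2.7/cos20.6° = 2.884 m; N'_4 = 272·cos20.6° − 0·2.884 = 254.6; c'Δl = 9.23; W sinα = 95.7
Slice 5: Δl = 2.4/cos30.4° = 2.783 m; N'_5 = 185·cos30.4° − 6·2.783 = 142.9; c'Δl = 8.90; W sinα = 93.6
Slice 6: Δl = 1.8/cos39.3° = 2.326 m; N'_6 = 88·cos39.3° − 24·2.326 = 12.3; c'Δl = 7.44; W sinα = 55.7
Slice 7: Δl = 1.6/cos47.4° = 2.364 m; N'_7 = 29·cos47.4° − 7·2.364 = 3.1; c'Δl = 7.56; W sinα = 21.3
Σc'Δl = 50.3 kN/m; ΣN' = 675.0 kN/m; ΣW sinα = 324.8 kN/m
Resisting = 50.3 + 675.0·tan27.2° = 50.3 + 346.9 = 397.2 kN/m
FS = 397.2 / 324.8 = 1.223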